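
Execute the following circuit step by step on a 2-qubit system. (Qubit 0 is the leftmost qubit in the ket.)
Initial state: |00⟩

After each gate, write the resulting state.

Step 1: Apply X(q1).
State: |01⟩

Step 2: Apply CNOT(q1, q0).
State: |11⟩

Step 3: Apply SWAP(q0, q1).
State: |11⟩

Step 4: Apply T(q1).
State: (1/√2 + (1/√2)i)|11⟩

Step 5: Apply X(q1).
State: (1/√2 + (1/√2)i)|10⟩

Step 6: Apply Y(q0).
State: (1/√2 - (1/√2)i)|00⟩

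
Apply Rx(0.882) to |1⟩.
-0.4268i|0⟩ + 0.9043|1⟩

Rx(0.882) = [[cos(θ/2), −i·sin(θ/2)], [−i·sin(θ/2), cos(θ/2)]]; θ = 0.882, cos(θ/2) ≈ 0.904325, sin(θ/2) ≈ 0.426844.
With a = amp(|0⟩) = 0 and b = amp(|1⟩) = 1:
new amp(|0⟩) = (0.904325)·a + (-0.426844i)·b = -0.4268i
new amp(|1⟩) = (-0.426844i)·a + (0.904325)·b = 0.9043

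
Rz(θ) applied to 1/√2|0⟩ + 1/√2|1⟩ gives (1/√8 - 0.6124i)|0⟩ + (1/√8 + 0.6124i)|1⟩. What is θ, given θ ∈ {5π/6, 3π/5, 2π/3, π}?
2π/3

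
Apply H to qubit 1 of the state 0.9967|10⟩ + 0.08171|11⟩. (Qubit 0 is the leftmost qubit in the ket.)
0.7626|10⟩ + 0.647|11⟩

H on qubit 1 mixes each pair of kets that differ only in qubit 1: amplitudes (a, b) of (|…0…⟩, |…1…⟩) become ((a + b)/√2, (a − b)/√2). Kets absent from the input have amplitude 0.
(|10⟩, |11⟩): (a, b) = (0.9967, 0.08171) → (0.7626, 0.647)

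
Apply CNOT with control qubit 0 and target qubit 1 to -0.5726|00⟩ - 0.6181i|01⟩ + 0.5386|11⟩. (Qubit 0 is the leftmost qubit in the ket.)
-0.5726|00⟩ - 0.6181i|01⟩ + 0.5386|10⟩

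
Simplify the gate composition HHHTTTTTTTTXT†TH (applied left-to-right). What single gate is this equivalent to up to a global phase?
Z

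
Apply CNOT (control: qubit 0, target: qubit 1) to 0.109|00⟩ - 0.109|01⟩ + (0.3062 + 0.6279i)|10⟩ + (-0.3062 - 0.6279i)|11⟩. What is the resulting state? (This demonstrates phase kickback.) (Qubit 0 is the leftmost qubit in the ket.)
0.109|00⟩ - 0.109|01⟩ + (-0.3062 - 0.6279i)|10⟩ + (0.3062 + 0.6279i)|11⟩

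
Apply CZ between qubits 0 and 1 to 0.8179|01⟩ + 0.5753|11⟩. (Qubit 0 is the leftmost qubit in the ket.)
0.8179|01⟩ - 0.5753|11⟩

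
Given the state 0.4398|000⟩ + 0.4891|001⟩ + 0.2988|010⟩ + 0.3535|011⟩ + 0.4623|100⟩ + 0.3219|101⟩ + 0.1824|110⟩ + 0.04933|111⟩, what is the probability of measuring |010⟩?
0.08928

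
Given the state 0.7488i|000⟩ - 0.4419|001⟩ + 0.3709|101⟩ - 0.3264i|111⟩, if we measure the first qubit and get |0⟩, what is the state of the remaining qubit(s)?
0.8612i|00⟩ - 0.5082|01⟩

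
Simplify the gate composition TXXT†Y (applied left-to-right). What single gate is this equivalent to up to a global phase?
Y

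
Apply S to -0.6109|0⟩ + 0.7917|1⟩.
-0.6109|0⟩ + 0.7917i|1⟩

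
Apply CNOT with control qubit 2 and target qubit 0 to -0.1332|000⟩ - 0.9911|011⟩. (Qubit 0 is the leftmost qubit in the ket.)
-0.1332|000⟩ - 0.9911|111⟩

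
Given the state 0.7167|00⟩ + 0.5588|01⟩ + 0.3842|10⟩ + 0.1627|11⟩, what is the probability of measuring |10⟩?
0.1476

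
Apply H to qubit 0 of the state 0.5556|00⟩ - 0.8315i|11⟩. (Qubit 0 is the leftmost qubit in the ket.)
0.3929|00⟩ - 0.588i|01⟩ + 0.3929|10⟩ + 0.588i|11⟩

H on qubit 0 mixes each pair of kets that differ only in qubit 0: amplitudes (a, b) of (|…0…⟩, |…1…⟩) become ((a + b)/√2, (a − b)/√2). Kets absent from the input have amplitude 0.
(|00⟩, |10⟩): (a, b) = (0.5556, 0) → (0.3929, 0.3929)
(|01⟩, |11⟩): (a, b) = (0, -0.8315i) → (-0.588i, 0.588i)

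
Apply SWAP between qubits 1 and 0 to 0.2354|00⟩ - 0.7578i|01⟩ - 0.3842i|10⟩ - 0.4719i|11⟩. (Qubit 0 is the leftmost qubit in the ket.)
0.2354|00⟩ - 0.3842i|01⟩ - 0.7578i|10⟩ - 0.4719i|11⟩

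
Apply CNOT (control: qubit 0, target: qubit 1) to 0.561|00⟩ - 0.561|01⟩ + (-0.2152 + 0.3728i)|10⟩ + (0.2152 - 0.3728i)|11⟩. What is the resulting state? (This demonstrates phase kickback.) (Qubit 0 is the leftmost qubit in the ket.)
0.561|00⟩ - 0.561|01⟩ + (0.2152 - 0.3728i)|10⟩ + (-0.2152 + 0.3728i)|11⟩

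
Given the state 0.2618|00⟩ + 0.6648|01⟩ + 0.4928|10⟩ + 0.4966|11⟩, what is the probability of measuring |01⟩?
0.442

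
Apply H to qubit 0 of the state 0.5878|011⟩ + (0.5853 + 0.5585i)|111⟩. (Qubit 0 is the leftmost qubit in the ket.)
(0.8295 + 0.3949i)|011⟩ + (0.001768 - 0.3949i)|111⟩

H on qubit 0 mixes each pair of kets that differ only in qubit 0: amplitudes (a, b) of (|…0…⟩, |…1…⟩) become ((a + b)/√2, (a − b)/√2). Kets absent from the input have amplitude 0.
(|011⟩, |111⟩): (a, b) = (0.5878, (0.5853 + 0.5585i)) → ((0.8295 + 0.3949i), (0.001768 - 0.3949i))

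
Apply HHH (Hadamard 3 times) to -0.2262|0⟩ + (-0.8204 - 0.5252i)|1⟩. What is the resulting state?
(-0.7401 - 0.3714i)|0⟩ + (0.4202 + 0.3714i)|1⟩

H² = I, so H^3 = H: a single Hadamard. With (a, b) = (-0.2262, (-0.8204 - 0.5252i)), H gives ((a + b)/√2, (a − b)/√2) = ((-0.7401 - 0.3714i), (0.4202 + 0.3714i)).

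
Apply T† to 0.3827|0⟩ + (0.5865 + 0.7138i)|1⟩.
0.3827|0⟩ + (0.9195 + 0.09001i)|1⟩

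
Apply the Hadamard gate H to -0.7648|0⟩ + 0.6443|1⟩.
-0.08521|0⟩ - 0.9964|1⟩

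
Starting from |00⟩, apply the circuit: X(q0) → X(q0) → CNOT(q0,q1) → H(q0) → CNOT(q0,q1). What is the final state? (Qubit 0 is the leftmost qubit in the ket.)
1/√2|00⟩ + 1/√2|11⟩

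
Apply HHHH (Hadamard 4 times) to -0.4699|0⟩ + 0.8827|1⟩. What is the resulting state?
-0.4699|0⟩ + 0.8827|1⟩

H² = I, so an even number of Hadamards cancels: H^4 = I and the state is unchanged.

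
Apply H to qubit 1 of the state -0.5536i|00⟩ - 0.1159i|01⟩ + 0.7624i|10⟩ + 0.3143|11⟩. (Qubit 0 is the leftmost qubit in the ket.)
-0.4734i|00⟩ - 0.3095i|01⟩ + (0.2222 + 0.5391i)|10⟩ + (-0.2222 + 0.5391i)|11⟩

H on qubit 1 mixes each pair of kets that differ only in qubit 1: amplitudes (a, b) of (|…0…⟩, |…1…⟩) become ((a + b)/√2, (a − b)/√2). Kets absent from the input have amplitude 0.
(|00⟩, |01⟩): (a, b) = (-0.5536i, -0.1159i) → (-0.4734i, -0.3095i)
(|10⟩, |11⟩): (a, b) = (0.7624i, 0.3143) → ((0.2222 + 0.5391i), (-0.2222 + 0.5391i))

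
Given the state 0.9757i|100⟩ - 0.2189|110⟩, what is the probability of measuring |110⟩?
0.04792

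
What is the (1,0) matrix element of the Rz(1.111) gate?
0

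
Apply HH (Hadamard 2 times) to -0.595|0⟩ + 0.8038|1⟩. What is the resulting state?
-0.595|0⟩ + 0.8038|1⟩

H² = I, so an even number of Hadamards cancels: H^2 = I and the state is unchanged.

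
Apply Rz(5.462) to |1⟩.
(-0.9169 + 0.3992i)|1⟩

Rz(5.462) = [[e^(−iθ/2), 0], [0, e^(iθ/2)]] with e^(±iθ/2) = cos(θ/2) ± i·sin(θ/2); θ = 5.462, cos(θ/2) ≈ -0.916884, sin(θ/2) ≈ 0.399153.
With a = amp(|0⟩) = 0 and b = amp(|1⟩) = 1:
new amp(|0⟩) = (-0.916884 - 0.399153i)·a = 0
new amp(|1⟩) = (-0.916884 + 0.399153i)·b = (-0.9169 + 0.3992i)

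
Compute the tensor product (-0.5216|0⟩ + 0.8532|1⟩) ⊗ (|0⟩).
-0.5216|00⟩ + 0.8532|10⟩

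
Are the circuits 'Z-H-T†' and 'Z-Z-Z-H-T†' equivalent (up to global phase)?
Yes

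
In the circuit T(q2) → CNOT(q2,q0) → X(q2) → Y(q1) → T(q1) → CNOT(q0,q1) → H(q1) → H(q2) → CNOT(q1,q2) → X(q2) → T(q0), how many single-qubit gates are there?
8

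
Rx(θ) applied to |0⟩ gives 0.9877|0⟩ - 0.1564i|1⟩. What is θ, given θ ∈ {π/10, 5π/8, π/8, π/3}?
π/10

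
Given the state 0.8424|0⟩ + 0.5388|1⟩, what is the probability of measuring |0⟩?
0.7096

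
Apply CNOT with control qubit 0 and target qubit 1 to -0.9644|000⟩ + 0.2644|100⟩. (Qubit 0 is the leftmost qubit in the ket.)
-0.9644|000⟩ + 0.2644|110⟩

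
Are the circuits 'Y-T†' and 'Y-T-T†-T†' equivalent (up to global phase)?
Yes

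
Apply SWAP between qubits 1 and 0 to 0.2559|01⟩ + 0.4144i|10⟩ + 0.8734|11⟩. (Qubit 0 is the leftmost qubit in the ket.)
0.4144i|01⟩ + 0.2559|10⟩ + 0.8734|11⟩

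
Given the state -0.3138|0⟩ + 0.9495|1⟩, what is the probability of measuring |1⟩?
0.9016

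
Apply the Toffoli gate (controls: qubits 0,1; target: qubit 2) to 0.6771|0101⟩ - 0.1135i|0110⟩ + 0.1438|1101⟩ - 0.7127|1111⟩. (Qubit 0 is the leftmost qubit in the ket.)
0.6771|0101⟩ - 0.1135i|0110⟩ - 0.7127|1101⟩ + 0.1438|1111⟩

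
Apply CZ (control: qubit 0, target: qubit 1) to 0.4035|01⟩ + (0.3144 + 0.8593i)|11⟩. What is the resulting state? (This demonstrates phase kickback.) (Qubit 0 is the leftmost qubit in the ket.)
0.4035|01⟩ + (-0.3144 - 0.8593i)|11⟩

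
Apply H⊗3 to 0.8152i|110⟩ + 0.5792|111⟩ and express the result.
(0.2048 + 0.2882i)|000⟩ + (-0.2048 + 0.2882i)|001⟩ + (-0.2048 - 0.2882i)|010⟩ + (0.2048 - 0.2882i)|011⟩ + (-0.2048 - 0.2882i)|100⟩ + (0.2048 - 0.2882i)|101⟩ + (0.2048 + 0.2882i)|110⟩ + (-0.2048 + 0.2882i)|111⟩

H⊗3 gives amp(|y⟩) = (1/2√2) Σ_x (−1)^(x·y) amp(|x⟩), where x·y is the number of positions in which both x and y have a 1.
|000⟩: (0.8152i + 0.5792)/(2√2) = (0.2048 + 0.2882i)
|001⟩: (0.8152i - 0.5792)/(2√2) = (-0.2048 + 0.2882i)
|010⟩: (-0.8152i - 0.5792)/(2√2) = (-0.2048 - 0.2882i)
|011⟩: (-0.8152i + 0.5792)/(2√2) = (0.2048 - 0.2882i)
|100⟩: (-0.8152i - 0.5792)/(2√2) = (-0.2048 - 0.2882i)
|101⟩: (-0.8152i + 0.5792)/(2√2) = (0.2048 - 0.2882i)
|110⟩: (0.8152i + 0.5792)/(2√2) = (0.2048 + 0.2882i)
|111⟩: (0.8152i - 0.5792)/(2√2) = (-0.2048 + 0.2882i)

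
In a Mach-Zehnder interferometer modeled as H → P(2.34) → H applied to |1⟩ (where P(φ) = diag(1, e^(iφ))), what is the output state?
(0.8478 - 0.3592i)|0⟩ + (0.1522 + 0.3592i)|1⟩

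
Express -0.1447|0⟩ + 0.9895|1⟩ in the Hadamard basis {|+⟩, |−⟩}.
0.5974|+⟩ - 0.802|−⟩

With |ψ⟩ = α|0⟩ + β|1⟩, the Hadamard-basis coefficients are ⟨+|ψ⟩ = (α + β)/√2 and ⟨−|ψ⟩ = (α − β)/√2.
Here α = -0.1447, β = 0.9895: (α + β)/√2 = 0.5974, (α − β)/√2 = -0.802.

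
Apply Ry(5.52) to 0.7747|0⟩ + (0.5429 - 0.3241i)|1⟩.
(-0.9212 + 0.1207i)|0⟩ + (-0.2154 + 0.3008i)|1⟩

Ry(5.52) = [[cos(θ/2), −sin(θ/2)], [sin(θ/2), cos(θ/2)]]; θ = 5.52, cos(θ/2) ≈ -0.928073, sin(θ/2) ≈ 0.372399.
With a = amp(|0⟩) = 0.7747 and b = amp(|1⟩) = (0.5429 - 0.3241i):
new amp(|0⟩) = (-0.928073)·a + (-0.372399)·b = (-0.9212 + 0.1207i)
new amp(|1⟩) = (0.372399)·a + (-0.928073)·b = (-0.2154 + 0.3008i)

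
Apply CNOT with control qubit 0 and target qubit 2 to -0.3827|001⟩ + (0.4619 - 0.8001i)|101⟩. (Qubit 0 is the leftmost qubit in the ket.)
-0.3827|001⟩ + (0.4619 - 0.8001i)|100⟩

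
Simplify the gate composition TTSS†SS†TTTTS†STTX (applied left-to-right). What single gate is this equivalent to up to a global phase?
X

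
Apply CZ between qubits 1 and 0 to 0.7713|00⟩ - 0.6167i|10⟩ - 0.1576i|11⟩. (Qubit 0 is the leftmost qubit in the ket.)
0.7713|00⟩ - 0.6167i|10⟩ + 0.1576i|11⟩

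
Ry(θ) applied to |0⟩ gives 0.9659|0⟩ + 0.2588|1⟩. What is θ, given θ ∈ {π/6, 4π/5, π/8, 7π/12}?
π/6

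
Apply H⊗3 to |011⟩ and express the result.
1/√8|000⟩ - 1/√8|001⟩ - 1/√8|010⟩ + 1/√8|011⟩ + 1/√8|100⟩ - 1/√8|101⟩ - 1/√8|110⟩ + 1/√8|111⟩

H⊗3 gives amp(|y⟩) = (1/2√2) Σ_x (−1)^(x·y) amp(|x⟩), where x·y is the number of positions in which both x and y have a 1.
|000⟩: (1)/(2√2) = 1/√8
|001⟩: (-1)/(2√2) = -1/√8
|010⟩: (-1)/(2√2) = -1/√8
|011⟩: (1)/(2√2) = 1/√8
|100⟩: (1)/(2√2) = 1/√8
|101⟩: (-1)/(2√2) = -1/√8
|110⟩: (-1)/(2√2) = -1/√8
|111⟩: (1)/(2√2) = 1/√8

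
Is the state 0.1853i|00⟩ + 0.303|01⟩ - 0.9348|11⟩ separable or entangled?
Entangled

Writing the state as a|00⟩ + b|01⟩ + c|10⟩ + d|11⟩, it is a product state iff ad − bc = 0.
Here (a, b, c, d) = (0.1853i, 0.303, 0, -0.9348): ad − bc = (0.1853i)(-0.9348) − (0.303)(0) = -0.1732i ≠ 0, so the state is entangled.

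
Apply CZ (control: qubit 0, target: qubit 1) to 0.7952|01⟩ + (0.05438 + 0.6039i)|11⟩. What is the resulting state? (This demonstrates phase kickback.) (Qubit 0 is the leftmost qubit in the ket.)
0.7952|01⟩ + (-0.05438 - 0.6039i)|11⟩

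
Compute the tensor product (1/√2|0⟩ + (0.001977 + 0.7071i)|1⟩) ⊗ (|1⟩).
1/√2|01⟩ + (0.001977 + 0.7071i)|11⟩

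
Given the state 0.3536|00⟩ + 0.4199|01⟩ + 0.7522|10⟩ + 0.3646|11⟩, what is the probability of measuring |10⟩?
0.5658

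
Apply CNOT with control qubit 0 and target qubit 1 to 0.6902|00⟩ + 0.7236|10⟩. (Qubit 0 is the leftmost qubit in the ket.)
0.6902|00⟩ + 0.7236|11⟩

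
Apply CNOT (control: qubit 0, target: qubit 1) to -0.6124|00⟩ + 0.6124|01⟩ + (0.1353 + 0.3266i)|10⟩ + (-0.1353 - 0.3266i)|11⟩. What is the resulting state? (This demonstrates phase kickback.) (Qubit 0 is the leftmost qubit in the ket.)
-0.6124|00⟩ + 0.6124|01⟩ + (-0.1353 - 0.3266i)|10⟩ + (0.1353 + 0.3266i)|11⟩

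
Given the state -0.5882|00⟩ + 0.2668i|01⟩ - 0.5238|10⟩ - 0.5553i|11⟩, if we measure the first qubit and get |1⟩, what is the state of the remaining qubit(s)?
-0.6862|0⟩ - 0.7274i|1⟩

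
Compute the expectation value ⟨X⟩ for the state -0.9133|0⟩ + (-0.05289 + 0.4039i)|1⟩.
0.09661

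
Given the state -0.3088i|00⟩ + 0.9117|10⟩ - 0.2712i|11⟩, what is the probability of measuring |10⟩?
0.8312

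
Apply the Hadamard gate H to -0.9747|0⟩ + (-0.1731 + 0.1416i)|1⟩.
(-0.8116 + 0.1001i)|0⟩ + (-0.5668 - 0.1001i)|1⟩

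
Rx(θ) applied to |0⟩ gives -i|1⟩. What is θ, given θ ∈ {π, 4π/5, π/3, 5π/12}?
π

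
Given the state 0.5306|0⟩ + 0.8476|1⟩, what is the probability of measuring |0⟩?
0.2815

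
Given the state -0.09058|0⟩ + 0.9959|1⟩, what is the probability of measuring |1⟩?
0.9918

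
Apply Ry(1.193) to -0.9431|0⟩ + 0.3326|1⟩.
-0.9671|0⟩ - 0.2546|1⟩

Ry(1.193) = [[cos(θ/2), −sin(θ/2)], [sin(θ/2), cos(θ/2)]]; θ = 1.193, cos(θ/2) ≈ 0.827307, sin(θ/2) ≈ 0.56175.
With a = amp(|0⟩) = -0.9431 and b = amp(|1⟩) = 0.3326:
new amp(|0⟩) = (0.827307)·a + (-0.56175)·b = -0.9671
new amp(|1⟩) = (0.56175)·a + (0.827307)·b = -0.2546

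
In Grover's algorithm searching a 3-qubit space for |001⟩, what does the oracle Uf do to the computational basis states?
Uf|x⟩ = -|x⟩ if x = 001, else |x⟩ (phase flip on target)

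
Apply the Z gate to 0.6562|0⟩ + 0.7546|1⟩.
0.6562|0⟩ - 0.7546|1⟩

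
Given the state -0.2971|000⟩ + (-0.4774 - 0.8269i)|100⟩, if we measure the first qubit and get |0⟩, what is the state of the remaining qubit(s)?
-|00⟩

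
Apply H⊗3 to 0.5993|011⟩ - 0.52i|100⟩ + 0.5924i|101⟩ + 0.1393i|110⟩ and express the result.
(0.2119 + 0.07485i)|000⟩ + (-0.2119 - 0.344i)|001⟩ + (-0.2119 - 0.02365i)|010⟩ + (0.2119 - 0.4425i)|011⟩ + (0.2119 - 0.07485i)|100⟩ + (-0.2119 + 0.344i)|101⟩ + (-0.2119 + 0.02365i)|110⟩ + (0.2119 + 0.4425i)|111⟩

H⊗3 gives amp(|y⟩) = (1/2√2) Σ_x (−1)^(x·y) amp(|x⟩), where x·y is the number of positions in which both x and y have a 1.
|000⟩: (0.5993 - 0.52i + 0.5924i + 0.1393i)/(2√2) = (0.2119 + 0.07485i)
|001⟩: (-0.5993 - 0.52i - 0.5924i + 0.1393i)/(2√2) = (-0.2119 - 0.344i)
|010⟩: (-0.5993 - 0.52i + 0.5924i - 0.1393i)/(2√2) = (-0.2119 - 0.02365i)
|011⟩: (0.5993 - 0.52i - 0.5924i - 0.1393i)/(2√2) = (0.2119 - 0.4425i)
|100⟩: (0.5993 + 0.52i - 0.5924i - 0.1393i)/(2√2) = (0.2119 - 0.07485i)
|101⟩: (-0.5993 + 0.52i + 0.5924i - 0.1393i)/(2√2) = (-0.2119 + 0.344i)
|110⟩: (-0.5993 + 0.52i - 0.5924i + 0.1393i)/(2√2) = (-0.2119 + 0.02365i)
|111⟩: (0.5993 + 0.52i + 0.5924i + 0.1393i)/(2√2) = (0.2119 + 0.4425i)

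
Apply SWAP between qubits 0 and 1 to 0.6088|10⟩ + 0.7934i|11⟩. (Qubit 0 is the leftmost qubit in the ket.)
0.6088|01⟩ + 0.7934i|11⟩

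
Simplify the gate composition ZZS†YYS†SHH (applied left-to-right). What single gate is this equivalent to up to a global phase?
S†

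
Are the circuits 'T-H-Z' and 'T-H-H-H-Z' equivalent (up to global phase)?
Yes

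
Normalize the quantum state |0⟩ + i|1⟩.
1/√2|0⟩ + (1/√2)i|1⟩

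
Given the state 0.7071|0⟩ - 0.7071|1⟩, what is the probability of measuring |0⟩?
0.5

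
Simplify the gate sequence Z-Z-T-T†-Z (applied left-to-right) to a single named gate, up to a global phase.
Z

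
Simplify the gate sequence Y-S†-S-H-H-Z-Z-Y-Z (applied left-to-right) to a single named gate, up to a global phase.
Z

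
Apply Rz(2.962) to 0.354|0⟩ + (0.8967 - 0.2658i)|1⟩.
(0.03175 - 0.3526i)|0⟩ + (0.3451 + 0.8693i)|1⟩

Rz(2.962) = [[e^(−iθ/2), 0], [0, e^(iθ/2)]] with e^(±iθ/2) = cos(θ/2) ± i·sin(θ/2); θ = 2.962, cos(θ/2) ≈ 0.0896757, sin(θ/2) ≈ 0.995971.
With a = amp(|0⟩) = 0.354 and b = amp(|1⟩) = (0.8967 - 0.2658i):
new amp(|0⟩) = (0.0896757 - 0.995971i)·a = (0.03175 - 0.3526i)
new amp(|1⟩) = (0.0896757 + 0.995971i)·b = (0.3451 + 0.8693i)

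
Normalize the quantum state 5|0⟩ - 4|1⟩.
0.7809|0⟩ - 0.6247|1⟩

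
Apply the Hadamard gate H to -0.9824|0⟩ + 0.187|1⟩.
-0.5624|0⟩ - 0.8269|1⟩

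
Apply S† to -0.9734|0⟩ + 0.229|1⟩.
-0.9734|0⟩ - 0.229i|1⟩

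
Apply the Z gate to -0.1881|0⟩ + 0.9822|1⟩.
-0.1881|0⟩ - 0.9822|1⟩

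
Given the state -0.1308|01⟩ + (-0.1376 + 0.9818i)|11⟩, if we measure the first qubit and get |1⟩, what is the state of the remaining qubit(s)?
(-0.1388 + 0.9903i)|1⟩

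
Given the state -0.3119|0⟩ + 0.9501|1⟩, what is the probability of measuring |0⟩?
0.09728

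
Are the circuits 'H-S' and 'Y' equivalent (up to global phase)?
No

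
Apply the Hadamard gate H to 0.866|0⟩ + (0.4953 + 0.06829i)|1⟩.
(0.9626 + 0.04829i)|0⟩ + (0.2621 - 0.04829i)|1⟩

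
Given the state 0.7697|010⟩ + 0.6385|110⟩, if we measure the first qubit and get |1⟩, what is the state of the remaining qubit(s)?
|10⟩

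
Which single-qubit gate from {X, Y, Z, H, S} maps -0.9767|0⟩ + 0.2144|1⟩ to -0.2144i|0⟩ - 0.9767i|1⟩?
Y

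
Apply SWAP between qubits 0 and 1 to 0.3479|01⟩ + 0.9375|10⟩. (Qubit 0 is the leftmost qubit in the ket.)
0.9375|01⟩ + 0.3479|10⟩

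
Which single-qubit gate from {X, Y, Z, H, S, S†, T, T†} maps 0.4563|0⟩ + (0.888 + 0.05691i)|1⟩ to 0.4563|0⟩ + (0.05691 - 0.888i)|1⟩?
S†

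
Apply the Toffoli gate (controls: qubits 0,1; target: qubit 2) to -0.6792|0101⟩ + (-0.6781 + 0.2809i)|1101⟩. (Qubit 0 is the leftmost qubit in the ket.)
-0.6792|0101⟩ + (-0.6781 + 0.2809i)|1111⟩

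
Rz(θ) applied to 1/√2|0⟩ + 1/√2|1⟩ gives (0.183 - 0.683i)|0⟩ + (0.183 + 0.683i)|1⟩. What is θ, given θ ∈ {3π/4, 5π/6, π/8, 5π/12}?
5π/6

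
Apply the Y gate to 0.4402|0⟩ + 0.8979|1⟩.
-0.8979i|0⟩ + 0.4402i|1⟩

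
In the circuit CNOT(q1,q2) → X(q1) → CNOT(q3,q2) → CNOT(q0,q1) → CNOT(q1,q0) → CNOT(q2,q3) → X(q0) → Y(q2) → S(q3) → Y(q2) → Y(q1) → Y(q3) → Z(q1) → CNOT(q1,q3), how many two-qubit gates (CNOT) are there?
6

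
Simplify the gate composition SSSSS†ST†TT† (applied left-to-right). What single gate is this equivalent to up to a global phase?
T†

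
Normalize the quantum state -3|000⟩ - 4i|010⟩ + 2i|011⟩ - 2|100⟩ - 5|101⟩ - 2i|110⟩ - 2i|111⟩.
-0.3693|000⟩ - 0.4924i|010⟩ + 0.2462i|011⟩ - 0.2462|100⟩ - 0.6155|101⟩ - 0.2462i|110⟩ - 0.2462i|111⟩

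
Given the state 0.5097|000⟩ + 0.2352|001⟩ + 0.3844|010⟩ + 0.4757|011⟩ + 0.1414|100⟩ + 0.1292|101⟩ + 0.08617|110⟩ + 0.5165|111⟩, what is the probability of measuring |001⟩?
0.05532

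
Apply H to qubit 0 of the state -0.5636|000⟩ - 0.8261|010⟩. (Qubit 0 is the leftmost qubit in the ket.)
-0.3985|000⟩ - 0.5841|010⟩ - 0.3985|100⟩ - 0.5841|110⟩

H on qubit 0 mixes each pair of kets that differ only in qubit 0: amplitudes (a, b) of (|…0…⟩, |…1…⟩) become ((a + b)/√2, (a − b)/√2). Kets absent from the input have amplitude 0.
(|000⟩, |100⟩): (a, b) = (-0.5636, 0) → (-0.3985, -0.3985)
(|010⟩, |110⟩): (a, b) = (-0.8261, 0) → (-0.5841, -0.5841)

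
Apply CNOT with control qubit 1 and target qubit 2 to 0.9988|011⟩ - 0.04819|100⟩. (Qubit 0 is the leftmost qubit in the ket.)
0.9988|010⟩ - 0.04819|100⟩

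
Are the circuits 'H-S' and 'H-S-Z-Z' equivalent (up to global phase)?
Yes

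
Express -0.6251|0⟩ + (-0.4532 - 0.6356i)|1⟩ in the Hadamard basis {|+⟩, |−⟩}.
(-0.7625 - 0.4494i)|+⟩ + (-0.1216 + 0.4494i)|−⟩

With |ψ⟩ = α|0⟩ + β|1⟩, the Hadamard-basis coefficients are ⟨+|ψ⟩ = (α + β)/√2 and ⟨−|ψ⟩ = (α − β)/√2.
Here α = -0.6251, β = (-0.4532 - 0.6356i): (α + β)/√2 = (-0.7625 - 0.4494i), (α − β)/√2 = (-0.1216 + 0.4494i).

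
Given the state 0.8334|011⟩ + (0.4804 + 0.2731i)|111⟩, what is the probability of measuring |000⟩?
0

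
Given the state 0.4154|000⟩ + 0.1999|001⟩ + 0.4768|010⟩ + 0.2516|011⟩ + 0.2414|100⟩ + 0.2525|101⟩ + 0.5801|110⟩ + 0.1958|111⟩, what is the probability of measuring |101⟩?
0.06376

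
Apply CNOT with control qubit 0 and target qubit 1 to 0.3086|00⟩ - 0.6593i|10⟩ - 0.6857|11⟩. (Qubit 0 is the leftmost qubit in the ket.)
0.3086|00⟩ - 0.6857|10⟩ - 0.6593i|11⟩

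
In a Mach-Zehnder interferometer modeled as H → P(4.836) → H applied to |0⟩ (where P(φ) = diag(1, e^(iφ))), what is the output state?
(0.5616 - 0.4962i)|0⟩ + (0.4384 + 0.4962i)|1⟩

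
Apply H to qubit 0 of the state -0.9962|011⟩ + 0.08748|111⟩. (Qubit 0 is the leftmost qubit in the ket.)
-0.6426|011⟩ - 0.7663|111⟩

H on qubit 0 mixes each pair of kets that differ only in qubit 0: amplitudes (a, b) of (|…0…⟩, |…1…⟩) become ((a + b)/√2, (a − b)/√2). Kets absent from the input have amplitude 0.
(|011⟩, |111⟩): (a, b) = (-0.9962, 0.08748) → (-0.6426, -0.7663)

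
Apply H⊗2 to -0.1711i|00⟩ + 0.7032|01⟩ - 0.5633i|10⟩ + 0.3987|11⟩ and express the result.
(0.551 - 0.3672i)|00⟩ + (-0.551 - 0.3672i)|01⟩ + (0.1523 + 0.1961i)|10⟩ + (-0.1523 + 0.1961i)|11⟩

H⊗2 gives amp(|y⟩) = (1/2) Σ_x (−1)^(x·y) amp(|x⟩), where x·y is the number of positions in which both x and y have a 1.
|00⟩: (-0.1711i + 0.7032 - 0.5633i + 0.3987)/2 = (0.551 - 0.3672i)
|01⟩: (-0.1711i - 0.7032 - 0.5633i - 0.3987)/2 = (-0.551 - 0.3672i)
|10⟩: (-0.1711i + 0.7032 + 0.5633i - 0.3987)/2 = (0.1523 + 0.1961i)
|11⟩: (-0.1711i - 0.7032 + 0.5633i + 0.3987)/2 = (-0.1523 + 0.1961i)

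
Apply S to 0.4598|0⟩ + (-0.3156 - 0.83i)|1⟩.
0.4598|0⟩ + (0.83 - 0.3156i)|1⟩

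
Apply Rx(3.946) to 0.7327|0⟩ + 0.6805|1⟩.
(-0.2868 - 0.6262i)|0⟩ + (-0.2664 - 0.6742i)|1⟩

Rx(3.946) = [[cos(θ/2), −i·sin(θ/2)], [−i·sin(θ/2), cos(θ/2)]]; θ = 3.946, cos(θ/2) ≈ -0.391447, sin(θ/2) ≈ 0.920201.
With a = amp(|0⟩) = 0.7327 and b = amp(|1⟩) = 0.6805:
new amp(|0⟩) = (-0.391447)·a + (-0.920201i)·b = (-0.2868 - 0.6262i)
new amp(|1⟩) = (-0.920201i)·a + (-0.391447)·b = (-0.2664 - 0.6742i)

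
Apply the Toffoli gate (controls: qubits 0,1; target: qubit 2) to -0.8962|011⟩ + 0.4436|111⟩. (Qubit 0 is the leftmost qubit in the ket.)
-0.8962|011⟩ + 0.4436|110⟩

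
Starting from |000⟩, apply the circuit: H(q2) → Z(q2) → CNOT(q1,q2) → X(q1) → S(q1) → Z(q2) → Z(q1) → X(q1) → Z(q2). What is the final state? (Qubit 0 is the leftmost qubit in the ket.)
-(1/√2)i|000⟩ + (1/√2)i|001⟩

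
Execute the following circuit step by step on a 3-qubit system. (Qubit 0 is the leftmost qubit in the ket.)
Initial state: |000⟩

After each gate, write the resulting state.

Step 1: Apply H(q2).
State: 1/√2|000⟩ + 1/√2|001⟩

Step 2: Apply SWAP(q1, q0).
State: 1/√2|000⟩ + 1/√2|001⟩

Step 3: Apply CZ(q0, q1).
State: 1/√2|000⟩ + 1/√2|001⟩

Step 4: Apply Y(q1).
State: (1/√2)i|010⟩ + (1/√2)i|011⟩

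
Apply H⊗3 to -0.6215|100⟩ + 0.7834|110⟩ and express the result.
0.05724|000⟩ + 0.05724|001⟩ - 0.4967|010⟩ - 0.4967|011⟩ - 0.05724|100⟩ - 0.05724|101⟩ + 0.4967|110⟩ + 0.4967|111⟩

H⊗3 gives amp(|y⟩) = (1/2√2) Σ_x (−1)^(x·y) amp(|x⟩), where x·y is the number of positions in which both x and y have a 1.
|000⟩: (-0.6215 + 0.7834)/(2√2) = 0.05724
|001⟩: (-0.6215 + 0.7834)/(2√2) = 0.05724
|010⟩: (-0.6215 - 0.7834)/(2√2) = -0.4967
|011⟩: (-0.6215 - 0.7834)/(2√2) = -0.4967
|100⟩: (0.6215 - 0.7834)/(2√2) = -0.05724
|101⟩: (0.6215 - 0.7834)/(2√2) = -0.05724
|110⟩: (0.6215 + 0.7834)/(2√2) = 0.4967
|111⟩: (0.6215 + 0.7834)/(2√2) = 0.4967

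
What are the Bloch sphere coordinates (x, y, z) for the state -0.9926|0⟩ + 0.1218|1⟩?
(-0.2418, 0, 0.9704)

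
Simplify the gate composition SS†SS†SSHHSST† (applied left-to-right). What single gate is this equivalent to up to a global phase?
T†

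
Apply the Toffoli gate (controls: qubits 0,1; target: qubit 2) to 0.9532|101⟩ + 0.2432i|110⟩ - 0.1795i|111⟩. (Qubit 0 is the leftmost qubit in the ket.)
0.9532|101⟩ - 0.1795i|110⟩ + 0.2432i|111⟩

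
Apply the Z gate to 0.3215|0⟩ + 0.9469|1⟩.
0.3215|0⟩ - 0.9469|1⟩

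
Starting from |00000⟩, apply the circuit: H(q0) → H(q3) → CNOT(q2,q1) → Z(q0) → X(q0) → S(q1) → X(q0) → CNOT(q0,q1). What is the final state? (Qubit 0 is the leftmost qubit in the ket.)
1/2|00000⟩ + 1/2|00010⟩ - 1/2|11000⟩ - 1/2|11010⟩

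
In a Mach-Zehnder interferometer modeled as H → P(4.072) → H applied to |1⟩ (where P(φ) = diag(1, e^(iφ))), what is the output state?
(0.7988 + 0.4009i)|0⟩ + (0.2012 - 0.4009i)|1⟩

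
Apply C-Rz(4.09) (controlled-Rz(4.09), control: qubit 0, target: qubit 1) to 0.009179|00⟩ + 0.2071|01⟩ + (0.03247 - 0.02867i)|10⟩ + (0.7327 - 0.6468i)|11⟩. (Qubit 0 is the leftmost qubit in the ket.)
0.009179|00⟩ + 0.2071|01⟩ + (-0.04033 - 0.0158i)|10⟩ + (0.2409 + 0.9472i)|11⟩

C-Rz(4.09) leaves the control-|0⟩ kets |00⟩, |01⟩ unchanged and applies Rz(4.09) to qubit 1 on the control-|1⟩ pair (|10⟩, |11⟩).
Rz(4.09) = [[e^(−iθ/2), 0], [0, e^(iθ/2)]] with e^(±iθ/2) = cos(θ/2) ± i·sin(θ/2); θ = 4.09, cos(θ/2) ≈ -0.45663, sin(θ/2) ≈ 0.889657.
With a = amp(|10⟩) = (0.03247 - 0.02867i) and b = amp(|11⟩) = (0.7327 - 0.6468i):
new amp(|10⟩) = (-0.45663 - 0.889657i)·a = (-0.04033 - 0.0158i)
new amp(|11⟩) = (-0.45663 + 0.889657i)·b = (0.2409 + 0.9472i)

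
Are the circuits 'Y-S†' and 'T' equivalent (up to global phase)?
No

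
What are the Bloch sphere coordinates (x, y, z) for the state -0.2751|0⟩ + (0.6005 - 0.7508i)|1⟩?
(-0.3304, 0.4131, -0.8486)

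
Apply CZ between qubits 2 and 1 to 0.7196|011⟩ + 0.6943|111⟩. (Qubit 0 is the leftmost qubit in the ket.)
-0.7196|011⟩ - 0.6943|111⟩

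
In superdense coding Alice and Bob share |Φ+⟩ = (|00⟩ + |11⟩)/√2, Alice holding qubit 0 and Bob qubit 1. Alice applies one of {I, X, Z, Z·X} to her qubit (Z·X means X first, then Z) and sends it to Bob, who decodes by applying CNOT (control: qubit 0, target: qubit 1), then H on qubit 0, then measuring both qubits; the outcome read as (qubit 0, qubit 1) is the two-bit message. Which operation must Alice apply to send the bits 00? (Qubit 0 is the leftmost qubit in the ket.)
I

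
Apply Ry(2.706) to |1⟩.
-0.9764|0⟩ + 0.2161|1⟩

Ry(2.706) = [[cos(θ/2), −sin(θ/2)], [sin(θ/2), cos(θ/2)]]; θ = 2.706, cos(θ/2) ≈ 0.216079, sin(θ/2) ≈ 0.976376.
With a = amp(|0⟩) = 0 and b = amp(|1⟩) = 1:
new amp(|0⟩) = (0.216079)·a + (-0.976376)·b = -0.9764
new amp(|1⟩) = (0.976376)·a + (0.216079)·b = 0.2161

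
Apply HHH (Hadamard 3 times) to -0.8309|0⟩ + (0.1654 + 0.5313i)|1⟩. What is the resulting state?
(-0.4706 + 0.3757i)|0⟩ + (-0.7045 - 0.3757i)|1⟩

H² = I, so H^3 = H: a single Hadamard. With (a, b) = (-0.8309, (0.1654 + 0.5313i)), H gives ((a + b)/√2, (a − b)/√2) = ((-0.4706 + 0.3757i), (-0.7045 - 0.3757i)).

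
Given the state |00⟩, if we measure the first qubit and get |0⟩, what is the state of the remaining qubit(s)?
|0⟩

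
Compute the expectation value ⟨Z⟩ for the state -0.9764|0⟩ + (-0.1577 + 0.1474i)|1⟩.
0.9068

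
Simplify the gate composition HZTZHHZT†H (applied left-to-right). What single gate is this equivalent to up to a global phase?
X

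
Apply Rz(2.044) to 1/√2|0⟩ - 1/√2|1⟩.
(0.3689 - 0.6033i)|0⟩ + (-0.3689 - 0.6033i)|1⟩

Rz(2.044) = [[e^(−iθ/2), 0], [0, e^(iθ/2)]] with e^(±iθ/2) = cos(θ/2) ± i·sin(θ/2); θ = 2.044, cos(θ/2) ≈ 0.521661, sin(θ/2) ≈ 0.853153.
With a = amp(|0⟩) = 1/√2 and b = amp(|1⟩) = -1/√2:
new amp(|0⟩) = (0.521661 - 0.853153i)·a = (0.3689 - 0.6033i)
new amp(|1⟩) = (0.521661 + 0.853153i)·b = (-0.3689 - 0.6033i)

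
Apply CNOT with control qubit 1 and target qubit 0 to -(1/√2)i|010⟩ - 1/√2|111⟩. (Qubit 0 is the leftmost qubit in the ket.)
-1/√2|011⟩ - (1/√2)i|110⟩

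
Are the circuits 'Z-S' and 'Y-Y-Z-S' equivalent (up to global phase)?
Yes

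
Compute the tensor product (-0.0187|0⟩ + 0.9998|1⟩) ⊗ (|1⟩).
-0.0187|01⟩ + 0.9998|11⟩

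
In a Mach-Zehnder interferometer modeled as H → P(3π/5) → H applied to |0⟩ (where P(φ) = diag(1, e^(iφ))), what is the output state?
(0.3455 + 0.4755i)|0⟩ + (0.6545 - 0.4755i)|1⟩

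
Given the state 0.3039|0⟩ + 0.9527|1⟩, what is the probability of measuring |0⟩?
0.09236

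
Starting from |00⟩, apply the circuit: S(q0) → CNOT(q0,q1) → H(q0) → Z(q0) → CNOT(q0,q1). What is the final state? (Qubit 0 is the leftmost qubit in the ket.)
1/√2|00⟩ - 1/√2|11⟩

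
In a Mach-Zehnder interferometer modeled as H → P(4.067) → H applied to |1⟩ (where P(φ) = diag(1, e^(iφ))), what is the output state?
(0.8008 + 0.3994i)|0⟩ + (0.1992 - 0.3994i)|1⟩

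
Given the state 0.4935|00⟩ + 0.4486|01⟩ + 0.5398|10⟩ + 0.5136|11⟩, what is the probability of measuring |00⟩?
0.2435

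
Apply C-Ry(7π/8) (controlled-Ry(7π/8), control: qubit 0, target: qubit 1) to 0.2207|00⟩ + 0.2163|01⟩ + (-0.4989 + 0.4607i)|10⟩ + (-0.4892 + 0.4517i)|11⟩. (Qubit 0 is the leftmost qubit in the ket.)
0.2207|00⟩ + 0.2163|01⟩ + (0.3825 - 0.3531i)|10⟩ + (-0.5848 + 0.54i)|11⟩

C-Ry(7π/8) leaves the control-|0⟩ kets |00⟩, |01⟩ unchanged and applies Ry(7π/8) to qubit 1 on the control-|1⟩ pair (|10⟩, |11⟩).
Ry(7π/8) = [[cos(θ/2), −sin(θ/2)], [sin(θ/2), cos(θ/2)]]; θ = 7π/8, cos(θ/2) ≈ 0.19509, sin(θ/2) ≈ 0.980785.
With a = amp(|10⟩) = (-0.4989 + 0.4607i) and b = amp(|11⟩) = (-0.4892 + 0.4517i):
new amp(|10⟩) = (0.19509)·a + (-0.980785)·b = (0.3825 - 0.3531i)
new amp(|11⟩) = (0.980785)·a + (0.19509)·b = (-0.5848 + 0.54i)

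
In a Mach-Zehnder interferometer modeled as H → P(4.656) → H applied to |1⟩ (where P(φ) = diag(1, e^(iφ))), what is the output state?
(0.5282 + 0.4992i)|0⟩ + (0.4718 - 0.4992i)|1⟩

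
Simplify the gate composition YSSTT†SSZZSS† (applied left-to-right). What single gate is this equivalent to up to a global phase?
Y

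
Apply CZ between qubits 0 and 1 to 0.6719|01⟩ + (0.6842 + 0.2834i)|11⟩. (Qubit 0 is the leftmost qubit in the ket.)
0.6719|01⟩ + (-0.6842 - 0.2834i)|11⟩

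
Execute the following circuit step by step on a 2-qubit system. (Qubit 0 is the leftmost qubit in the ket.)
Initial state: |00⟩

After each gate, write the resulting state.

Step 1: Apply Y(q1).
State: i|01⟩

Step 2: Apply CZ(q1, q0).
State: i|01⟩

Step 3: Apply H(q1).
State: (1/√2)i|00⟩ - (1/√2)i|01⟩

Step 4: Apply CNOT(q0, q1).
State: (1/√2)i|00⟩ - (1/√2)i|01⟩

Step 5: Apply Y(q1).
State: -1/√2|00⟩ - 1/√2|01⟩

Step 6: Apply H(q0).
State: -1/2|00⟩ - 1/2|01⟩ - 1/2|10⟩ - 1/2|11⟩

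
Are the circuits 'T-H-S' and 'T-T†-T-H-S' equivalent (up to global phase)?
Yes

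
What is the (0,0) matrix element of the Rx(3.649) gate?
-0.251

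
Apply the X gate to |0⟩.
|1⟩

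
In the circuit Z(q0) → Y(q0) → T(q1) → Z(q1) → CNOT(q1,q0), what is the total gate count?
5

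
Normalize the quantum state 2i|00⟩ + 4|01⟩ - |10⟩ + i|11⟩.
0.4264i|00⟩ + 0.8528|01⟩ - 0.2132|10⟩ + 0.2132i|11⟩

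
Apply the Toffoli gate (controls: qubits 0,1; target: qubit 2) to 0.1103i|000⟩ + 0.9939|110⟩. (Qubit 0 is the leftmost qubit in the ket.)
0.1103i|000⟩ + 0.9939|111⟩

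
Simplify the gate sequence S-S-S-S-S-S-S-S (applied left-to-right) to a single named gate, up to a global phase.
I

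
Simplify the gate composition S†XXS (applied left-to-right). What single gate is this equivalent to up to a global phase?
I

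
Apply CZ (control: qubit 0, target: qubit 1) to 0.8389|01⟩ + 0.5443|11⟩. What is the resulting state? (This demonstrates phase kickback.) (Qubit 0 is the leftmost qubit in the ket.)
0.8389|01⟩ - 0.5443|11⟩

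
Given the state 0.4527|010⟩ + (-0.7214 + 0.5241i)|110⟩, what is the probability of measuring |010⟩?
0.2049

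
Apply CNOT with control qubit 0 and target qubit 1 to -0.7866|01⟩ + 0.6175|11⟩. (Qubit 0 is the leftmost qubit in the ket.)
-0.7866|01⟩ + 0.6175|10⟩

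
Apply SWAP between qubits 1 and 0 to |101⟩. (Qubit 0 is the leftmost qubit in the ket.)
|011⟩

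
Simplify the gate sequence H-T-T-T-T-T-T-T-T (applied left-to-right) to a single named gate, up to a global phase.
H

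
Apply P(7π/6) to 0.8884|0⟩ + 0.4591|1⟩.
0.8884|0⟩ + (-0.3976 - 0.2296i)|1⟩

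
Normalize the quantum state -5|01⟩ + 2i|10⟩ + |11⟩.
-0.9129|01⟩ + 0.3651i|10⟩ + 0.1826|11⟩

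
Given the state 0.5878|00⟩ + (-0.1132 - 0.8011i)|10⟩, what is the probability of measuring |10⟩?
0.6546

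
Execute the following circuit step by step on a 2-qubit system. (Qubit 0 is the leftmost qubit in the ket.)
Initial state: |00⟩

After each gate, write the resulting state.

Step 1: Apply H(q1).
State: 1/√2|00⟩ + 1/√2|01⟩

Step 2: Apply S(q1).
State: 1/√2|00⟩ + (1/√2)i|01⟩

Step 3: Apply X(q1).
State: (1/√2)i|00⟩ + 1/√2|01⟩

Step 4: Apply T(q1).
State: (1/√2)i|00⟩ + (1/2 + (1/2)i)|01⟩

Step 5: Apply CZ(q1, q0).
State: (1/√2)i|00⟩ + (1/2 + (1/2)i)|01⟩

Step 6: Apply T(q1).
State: (1/√2)i|00⟩ + (1/√2)i|01⟩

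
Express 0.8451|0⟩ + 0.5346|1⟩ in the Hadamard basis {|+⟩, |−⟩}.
0.9756|+⟩ + 0.2196|−⟩

With |ψ⟩ = α|0⟩ + β|1⟩, the Hadamard-basis coefficients are ⟨+|ψ⟩ = (α + β)/√2 and ⟨−|ψ⟩ = (α − β)/√2.
Here α = 0.8451, β = 0.5346: (α + β)/√2 = 0.9756, (α − β)/√2 = 0.2196.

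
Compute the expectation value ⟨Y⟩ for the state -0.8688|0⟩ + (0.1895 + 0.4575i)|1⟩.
-0.795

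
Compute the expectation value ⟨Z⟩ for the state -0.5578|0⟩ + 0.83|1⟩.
-0.3778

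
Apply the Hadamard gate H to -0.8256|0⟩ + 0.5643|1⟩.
-0.1848|0⟩ - 0.9828|1⟩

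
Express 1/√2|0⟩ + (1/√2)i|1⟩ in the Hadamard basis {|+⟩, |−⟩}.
(1/2 + (1/2)i)|+⟩ + (1/2 - (1/2)i)|−⟩

With |ψ⟩ = α|0⟩ + β|1⟩, the Hadamard-basis coefficients are ⟨+|ψ⟩ = (α + β)/√2 and ⟨−|ψ⟩ = (α − β)/√2.
Here α = 1/√2, β = (1/√2)i: (α + β)/√2 = (1/2 + (1/2)i), (α − β)/√2 = (1/2 - (1/2)i).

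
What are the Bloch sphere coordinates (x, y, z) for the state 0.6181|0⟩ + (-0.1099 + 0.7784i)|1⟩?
(-0.1359, 0.9623, -0.2359)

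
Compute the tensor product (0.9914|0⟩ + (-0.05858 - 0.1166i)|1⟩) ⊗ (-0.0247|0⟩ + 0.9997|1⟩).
-0.02449|00⟩ + 0.9911|01⟩ + (0.001447 + 0.00288i)|10⟩ + (-0.05856 - 0.1166i)|11⟩

amp(|b₁b₂…⟩) = product of the factor amplitudes for bits b₁, b₂, …; only kets whose every factor amplitude is nonzero survive.
|00⟩: (0.9914)(-0.0247) = -0.02449
|01⟩: (0.9914)(0.9997) = 0.9911
|10⟩: (-0.05858 - 0.1166i)(-0.0247) = (0.001447 + 0.00288i)
|11⟩: (-0.05858 - 0.1166i)(0.9997) = (-0.05856 - 0.1166i)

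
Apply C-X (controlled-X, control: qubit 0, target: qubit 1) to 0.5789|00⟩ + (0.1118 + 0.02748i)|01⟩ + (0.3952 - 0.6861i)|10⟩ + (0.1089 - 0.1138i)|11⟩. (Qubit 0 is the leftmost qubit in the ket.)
0.5789|00⟩ + (0.1118 + 0.02748i)|01⟩ + (0.1089 - 0.1138i)|10⟩ + (0.3952 - 0.6861i)|11⟩

C-X leaves the control-|0⟩ kets |00⟩, |01⟩ unchanged and applies X to qubit 1 on the control-|1⟩ pair (|10⟩, |11⟩).
X = [[0, 1], [1, 0]].
With a = amp(|10⟩) = (0.3952 - 0.6861i) and b = amp(|11⟩) = (0.1089 - 0.1138i):
new amp(|10⟩) = (1)·b = (0.1089 - 0.1138i)
new amp(|11⟩) = (1)·a = (0.3952 - 0.6861i)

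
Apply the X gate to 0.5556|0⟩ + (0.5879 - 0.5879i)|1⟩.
(0.5879 - 0.5879i)|0⟩ + 0.5556|1⟩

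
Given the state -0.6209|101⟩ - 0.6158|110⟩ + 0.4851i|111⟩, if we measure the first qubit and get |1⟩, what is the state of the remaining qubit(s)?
-0.6209|01⟩ - 0.6158|10⟩ + 0.4851i|11⟩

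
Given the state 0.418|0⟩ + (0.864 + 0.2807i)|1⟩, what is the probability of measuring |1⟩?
0.8253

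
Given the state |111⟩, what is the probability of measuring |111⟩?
1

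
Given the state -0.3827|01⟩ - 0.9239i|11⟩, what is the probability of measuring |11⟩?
0.8536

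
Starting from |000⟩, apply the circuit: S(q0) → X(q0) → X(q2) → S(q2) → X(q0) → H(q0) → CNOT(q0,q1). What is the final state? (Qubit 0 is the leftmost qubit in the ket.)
(1/√2)i|001⟩ + (1/√2)i|111⟩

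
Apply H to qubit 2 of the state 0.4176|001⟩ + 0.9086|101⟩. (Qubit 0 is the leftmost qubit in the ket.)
0.2953|000⟩ - 0.2953|001⟩ + 0.6425|100⟩ - 0.6425|101⟩

H on qubit 2 mixes each pair of kets that differ only in qubit 2: amplitudes (a, b) of (|…0…⟩, |…1…⟩) become ((a + b)/√2, (a − b)/√2). Kets absent from the input have amplitude 0.
(|000⟩, |001⟩): (a, b) = (0, 0.4176) → (0.2953, -0.2953)
(|100⟩, |101⟩): (a, b) = (0, 0.9086) → (0.6425, -0.6425)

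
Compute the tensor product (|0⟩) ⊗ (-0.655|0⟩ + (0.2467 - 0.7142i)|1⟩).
-0.655|00⟩ + (0.2467 - 0.7142i)|01⟩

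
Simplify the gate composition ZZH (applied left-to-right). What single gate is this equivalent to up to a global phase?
H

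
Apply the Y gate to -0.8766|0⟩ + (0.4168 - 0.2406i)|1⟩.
(-0.2406 - 0.4168i)|0⟩ - 0.8766i|1⟩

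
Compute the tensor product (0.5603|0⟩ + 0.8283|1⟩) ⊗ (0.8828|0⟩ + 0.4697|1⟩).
0.4946|00⟩ + 0.2632|01⟩ + 0.7312|10⟩ + 0.3891|11⟩

amp(|b₁b₂…⟩) = product of the factor amplitudes for bits b₁, b₂, …; only kets whose every factor amplitude is nonzero survive.
|00⟩: (0.5603)(0.8828) = 0.4946
|01⟩: (0.5603)(0.4697) = 0.2632
|10⟩: (0.8283)(0.8828) = 0.7312
|11⟩: (0.8283)(0.4697) = 0.3891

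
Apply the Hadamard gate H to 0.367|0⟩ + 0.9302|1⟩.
0.9173|0⟩ - 0.3982|1⟩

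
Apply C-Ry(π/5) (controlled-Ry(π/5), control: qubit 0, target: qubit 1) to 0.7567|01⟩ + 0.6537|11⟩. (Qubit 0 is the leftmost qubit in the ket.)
0.7567|01⟩ - 0.202|10⟩ + 0.6217|11⟩

C-Ry(π/5) leaves the control-|0⟩ kets |00⟩, |01⟩ unchanged and applies Ry(π/5) to qubit 1 on the control-|1⟩ pair (|10⟩, |11⟩).
Ry(π/5) = [[cos(θ/2), −sin(θ/2)], [sin(θ/2), cos(θ/2)]]; θ = π/5, cos(θ/2) ≈ 0.951057, sin(θ/2) ≈ 0.309017.
With a = amp(|10⟩) = 0 and b = amp(|11⟩) = 0.6537:
new amp(|10⟩) = (0.951057)·a + (-0.309017)·b = -0.202
new amp(|11⟩) = (0.309017)·a + (0.951057)·b = 0.6217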